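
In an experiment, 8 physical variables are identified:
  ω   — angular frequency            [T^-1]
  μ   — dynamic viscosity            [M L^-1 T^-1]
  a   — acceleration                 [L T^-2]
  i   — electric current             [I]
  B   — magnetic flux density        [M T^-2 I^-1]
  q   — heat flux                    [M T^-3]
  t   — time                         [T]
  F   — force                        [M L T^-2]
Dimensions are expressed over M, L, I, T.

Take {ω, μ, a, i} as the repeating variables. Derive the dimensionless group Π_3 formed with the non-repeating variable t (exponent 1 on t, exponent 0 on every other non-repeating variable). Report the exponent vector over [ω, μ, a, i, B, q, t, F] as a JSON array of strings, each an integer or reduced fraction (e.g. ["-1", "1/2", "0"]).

Write exponents as rows M,L,I,T / cols ω,μ,a,i,B,q,t,F:
  M: [ 0  1  0  0  1  1  0  1]
  L: [ 0 -1  1  0  0  0  0  1]
  I: [ 0  0  0  1 -1  0  0  0]
  T: [-1 -1 -2  0 -2 -3  1 -2]
Row reduction gives pivot columns ω,μ,a,i; rank = 4
Repeat: ω,μ,a,i; free: B,q,t,F
RREF:
  r0: [   1    0    0    0   -1    0   -1   -3]
  r1: [   0    1    0    0    1    1    0    1]
  r2: [   0    0    1    0    1    1    0    2]
  r3: [   0    0    0    1   -1    0    0    0]
Fix exponent of t at 1, B at 0, q at 0, F at 0; solve each RREF row for its pivot's exponent:
  r0: exp(ω) + (-1)·1 = 0 ⇒ exp(ω) = 1
  r1: exp(μ) + (0)·1 = 0 ⇒ exp(μ) = 0
  r2: exp(a) + (0)·1 = 0 ⇒ exp(a) = 0
  r3: exp(i) + (0)·1 = 0 ⇒ exp(i) = 0
Π_3 = ω · t

["1", "0", "0", "0", "0", "0", "1", "0"]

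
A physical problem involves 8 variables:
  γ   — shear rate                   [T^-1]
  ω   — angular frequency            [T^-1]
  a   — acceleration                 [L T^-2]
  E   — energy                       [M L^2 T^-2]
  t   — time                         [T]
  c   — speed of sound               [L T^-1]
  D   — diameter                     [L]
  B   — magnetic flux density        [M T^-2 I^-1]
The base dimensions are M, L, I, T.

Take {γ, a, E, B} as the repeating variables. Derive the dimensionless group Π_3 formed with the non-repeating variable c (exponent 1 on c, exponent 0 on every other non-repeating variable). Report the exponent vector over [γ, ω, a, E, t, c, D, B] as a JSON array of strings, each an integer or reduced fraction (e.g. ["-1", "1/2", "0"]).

["1", "0", "-1", "0", "0", "1", "0", "0"]

Write exponents as rows M,L,I,T / cols γ,ω,a,E,t,c,D,B:
  M: [ 0  0  0  1  0  0  0  1]
  L: [ 0  0  1  2  0  1  1  0]
  I: [ 0  0  0  0  0  0  0 -1]
  T: [-1 -1 -2 -2  1 -1  0 -2]
Echelon form has 4 nonzero rows (pivots: γ,a,E,B)
Repeat: γ,a,E,B; free: ω,t,c,D
RREF:
  r0: [   1    1    0    0   -1   -1   -2    0]
  r1: [   0    0    1    0    0    1    1    0]
  r2: [   0    0    0    1    0    0    0    0]
  r3: [   0    0    0    0    0    0    0    1]
Fix exponent of c at 1, ω at 0, t at 0, D at 0; solve each RREF row for its pivot's exponent:
  r0: exp(γ) + (-1)·1 = 0 ⇒ exp(γ) = 1
  r1: exp(a) + (1)·1 = 0 ⇒ exp(a) = -1
  r2: exp(E) + (0)·1 = 0 ⇒ exp(E) = 0
  r3: exp(B) + (0)·1 = 0 ⇒ exp(B) = 0
Π_3 = γ · a^-1 · c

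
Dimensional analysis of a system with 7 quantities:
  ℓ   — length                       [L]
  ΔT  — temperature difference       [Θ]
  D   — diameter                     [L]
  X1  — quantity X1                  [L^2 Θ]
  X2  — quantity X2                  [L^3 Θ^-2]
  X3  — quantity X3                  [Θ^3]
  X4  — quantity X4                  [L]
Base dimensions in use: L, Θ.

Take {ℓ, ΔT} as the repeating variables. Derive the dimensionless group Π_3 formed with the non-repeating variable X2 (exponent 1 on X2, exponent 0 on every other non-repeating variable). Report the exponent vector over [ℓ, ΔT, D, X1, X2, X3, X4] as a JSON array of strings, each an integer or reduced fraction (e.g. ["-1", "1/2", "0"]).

["-3", "2", "0", "0", "1", "0", "0"]

Write exponents as rows L,Θ / cols ℓ,ΔT,D,X1,X2,X3,X4:
  L: [ 1  0  1  2  3  0  1]
  Θ: [ 0  1  0  1 -2  3  0]
RREF → pivots at {ℓ,ΔT} ⇒ r = 2
Pivot set = {ℓ,ΔT}, free = {D,X1,X2,X3,X4}
RREF:
  r0: [   1    0    1    2    3    0    1]
  r1: [   0    1    0    1   -2    3    0]
Fix exponent of X2 at 1, D at 0, X1 at 0, X3 at 0, X4 at 0; solve each RREF row for its pivot's exponent:
  r0: exp(ℓ) + (3)·1 = 0 ⇒ exp(ℓ) = -3
  r1: exp(ΔT) + (-2)·1 = 0 ⇒ exp(ΔT) = 2
Π_3 = ℓ^-3 · ΔT^2 · X2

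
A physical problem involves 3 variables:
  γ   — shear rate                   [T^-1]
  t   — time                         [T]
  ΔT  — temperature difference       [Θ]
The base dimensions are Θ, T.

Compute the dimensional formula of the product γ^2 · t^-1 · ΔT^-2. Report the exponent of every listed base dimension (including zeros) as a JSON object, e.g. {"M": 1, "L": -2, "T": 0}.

{"Θ": -2, "T": -3}

Write exponents as rows Θ,T / cols γ,t,ΔT:
  Θ: [ 0  0  1]
  T: [-1  1  0]
  [Θ]: (2)·0+(-1)·0+(-2)·1 = -2
  [T]: (2)·-1+(-1)·1+(-2)·0 = -3
⇒ Θ^-2 T^-3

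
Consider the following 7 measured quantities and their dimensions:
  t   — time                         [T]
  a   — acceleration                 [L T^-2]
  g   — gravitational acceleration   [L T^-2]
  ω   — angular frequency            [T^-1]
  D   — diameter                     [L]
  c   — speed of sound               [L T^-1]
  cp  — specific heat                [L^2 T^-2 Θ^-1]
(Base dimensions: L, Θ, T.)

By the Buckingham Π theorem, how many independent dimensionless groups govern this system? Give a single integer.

4

Exponent matrix [L,Θ,T] × [t,a,g,ω,D,c,cp]:
  L: [ 0  1  1  0  1  1  2]
  Θ: [ 0  0  0  0  0  0 -1]
  T: [ 1 -2 -2 -1  0 -1 -2]
Row reduction gives pivot columns t,a,cp; rank = 3
n=7, r=3 ⇒ 4 dimensionless groups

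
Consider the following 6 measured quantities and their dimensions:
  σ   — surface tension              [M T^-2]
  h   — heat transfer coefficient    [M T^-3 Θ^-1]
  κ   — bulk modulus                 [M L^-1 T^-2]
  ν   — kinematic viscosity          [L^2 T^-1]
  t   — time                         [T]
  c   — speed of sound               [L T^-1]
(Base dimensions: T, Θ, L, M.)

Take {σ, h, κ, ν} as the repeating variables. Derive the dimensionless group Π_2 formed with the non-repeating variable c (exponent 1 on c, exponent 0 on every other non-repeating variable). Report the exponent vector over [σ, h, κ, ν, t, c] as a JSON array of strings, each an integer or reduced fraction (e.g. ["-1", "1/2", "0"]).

Write exponents as rows T,Θ,L,M / cols σ,h,κ,ν,t,c:
  T: [-2 -3 -2 -1  1 -1]
  Θ: [ 0 -1  0  0  0  0]
  L: [ 0  0 -1  2  0  1]
  M: [ 1  1  1  0  0  0]
RREF → pivots at {σ,h,κ,ν} ⇒ r = 4
Pivot set = {σ,h,κ,ν}, free = {t,c}
RREF:
  r0: [   1    0    0    0    2   -1]
  r1: [   0    1    0    0    0    0]
  r2: [   0    0    1    0   -2    1]
  r3: [   0    0    0    1   -1    1]
Fix exponent of c at 1, t at 0; solve each RREF row for its pivot's exponent:
  r0: exp(σ) + (-1)·1 = 0 ⇒ exp(σ) = 1
  r1: exp(h) + (0)·1 = 0 ⇒ exp(h) = 0
  r2: exp(κ) + (1)·1 = 0 ⇒ exp(κ) = -1
  r3: exp(ν) + (1)·1 = 0 ⇒ exp(ν) = -1
Π_2 = σ · κ^-1 · ν^-1 · c

["1", "0", "-1", "-1", "0", "1"]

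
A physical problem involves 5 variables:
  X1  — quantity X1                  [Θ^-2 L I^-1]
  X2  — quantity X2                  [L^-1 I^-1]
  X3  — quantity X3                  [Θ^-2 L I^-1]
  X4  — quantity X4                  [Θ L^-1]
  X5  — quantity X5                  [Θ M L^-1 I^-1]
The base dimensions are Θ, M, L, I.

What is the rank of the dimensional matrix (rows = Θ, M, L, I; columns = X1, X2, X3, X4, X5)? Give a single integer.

3

Dimensional matrix (Θ×M×L×I by X1×X2×X3×X4×X5):
  Θ: [-2  0 -2  1  1]
  M: [ 0  0  0  0  1]
  L: [ 1 -1  1 -1 -1]
  I: [-1 -1 -1  0 -1]
Row reduction gives pivot columns X1,X2,X5; rank = 3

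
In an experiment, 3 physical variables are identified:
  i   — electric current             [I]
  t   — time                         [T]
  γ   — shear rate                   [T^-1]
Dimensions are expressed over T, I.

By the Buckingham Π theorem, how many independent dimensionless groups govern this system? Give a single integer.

Exponent matrix [T,I] × [i,t,γ]:
  T: [ 0  1 -1]
  I: [ 1  0  0]
Echelon form has 2 nonzero rows (pivots: i,t)
Π count = n − r = 3 − 2 = 1

1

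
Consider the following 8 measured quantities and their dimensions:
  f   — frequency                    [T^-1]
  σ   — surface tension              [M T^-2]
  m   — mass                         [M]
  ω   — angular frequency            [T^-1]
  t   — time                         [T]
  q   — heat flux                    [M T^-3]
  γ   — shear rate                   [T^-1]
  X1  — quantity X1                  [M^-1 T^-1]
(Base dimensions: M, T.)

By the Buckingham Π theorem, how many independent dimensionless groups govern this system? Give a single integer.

Dimensional matrix (M×T by f×σ×m×ω×t×q×γ×X1):
  M: [ 0  1  1  0  0  1  0 -1]
  T: [-1 -2  0 -1  1 -3 -1 -1]
RREF → pivots at {f,σ} ⇒ r = 2
Π count = n − r = 8 − 2 = 6

6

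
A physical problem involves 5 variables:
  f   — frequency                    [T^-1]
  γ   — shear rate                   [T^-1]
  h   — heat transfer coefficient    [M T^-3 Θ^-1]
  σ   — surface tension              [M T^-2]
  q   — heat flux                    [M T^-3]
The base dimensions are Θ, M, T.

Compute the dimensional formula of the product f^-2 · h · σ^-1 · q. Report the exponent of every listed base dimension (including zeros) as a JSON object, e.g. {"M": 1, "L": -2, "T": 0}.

Dimensional matrix (Θ×M×T by f×γ×h×σ×q):
  Θ: [ 0  0 -1  0  0]
  M: [ 0  0  1  1  1]
  T: [-1 -1 -3 -2 -3]
  [Θ]: (-2)·0+(1)·-1+(-1)·0+(1)·0 = -1
  [M]: (-2)·0+(1)·1+(-1)·1+(1)·1 = 1
  [T]: (-2)·-1+(1)·-3+(-1)·-2+(1)·-3 = -2
⇒ Θ^-1 M T^-2

{"Θ": -1, "M": 1, "T": -2}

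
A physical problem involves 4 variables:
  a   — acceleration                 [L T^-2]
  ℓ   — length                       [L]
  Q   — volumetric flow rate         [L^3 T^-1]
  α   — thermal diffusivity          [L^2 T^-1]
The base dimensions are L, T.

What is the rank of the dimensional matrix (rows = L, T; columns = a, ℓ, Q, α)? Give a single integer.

2

Dimensional matrix (L×T by a×ℓ×Q×α):
  L: [ 1  1  3  2]
  T: [-2  0 -1 -1]
Echelon form has 2 nonzero rows (pivots: a,ℓ)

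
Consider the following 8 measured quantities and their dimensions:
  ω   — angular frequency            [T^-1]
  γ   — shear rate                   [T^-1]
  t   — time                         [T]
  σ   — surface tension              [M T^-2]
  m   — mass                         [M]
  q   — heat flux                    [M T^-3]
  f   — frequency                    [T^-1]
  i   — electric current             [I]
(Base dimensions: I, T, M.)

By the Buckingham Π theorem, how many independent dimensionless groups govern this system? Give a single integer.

5

Write exponents as rows I,T,M / cols ω,γ,t,σ,m,q,f,i:
  I: [ 0  0  0  0  0  0  0  1]
  T: [-1 -1  1 -2  0 -3 -1  0]
  M: [ 0  0  0  1  1  1  0  0]
Echelon form has 3 nonzero rows (pivots: ω,σ,i)
n=8, r=3 ⇒ 5 dimensionless groups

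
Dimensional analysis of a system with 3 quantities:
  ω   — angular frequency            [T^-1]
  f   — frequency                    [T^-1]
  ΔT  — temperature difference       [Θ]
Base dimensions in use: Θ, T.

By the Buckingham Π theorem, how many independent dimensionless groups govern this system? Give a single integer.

1

Exponent matrix [Θ,T] × [ω,f,ΔT]:
  Θ: [ 0  0  1]
  T: [-1 -1  0]
Echelon form has 2 nonzero rows (pivots: ω,ΔT)
Π count = n − r = 3 − 2 = 1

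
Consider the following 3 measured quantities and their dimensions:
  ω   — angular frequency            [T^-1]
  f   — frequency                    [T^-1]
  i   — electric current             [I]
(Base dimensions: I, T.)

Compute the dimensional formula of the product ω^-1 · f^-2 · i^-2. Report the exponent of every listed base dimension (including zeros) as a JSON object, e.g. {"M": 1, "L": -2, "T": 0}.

{"I": -2, "T": 3}

Dimensional matrix (I×T by ω×f×i):
  I: [ 0  0  1]
  T: [-1 -1  0]
  [I]: (-1)·0+(-2)·0+(-2)·1 = -2
  [T]: (-1)·-1+(-2)·-1+(-2)·0 = 3
⇒ I^-2 T^3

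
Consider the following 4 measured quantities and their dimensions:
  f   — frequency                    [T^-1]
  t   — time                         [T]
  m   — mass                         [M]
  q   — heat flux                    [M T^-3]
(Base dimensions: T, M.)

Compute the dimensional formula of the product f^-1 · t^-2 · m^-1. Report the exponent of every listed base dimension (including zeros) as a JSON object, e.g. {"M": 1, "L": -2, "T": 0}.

Exponent matrix [T,M] × [f,t,m,q]:
  T: [-1  1  0 -3]
  M: [ 0  0  1  1]
  [T]: (-1)·-1+(-2)·1+(-1)·0 = -1
  [M]: (-1)·0+(-2)·0+(-1)·1 = -1
⇒ T^-1 M^-1

{"T": -1, "M": -1}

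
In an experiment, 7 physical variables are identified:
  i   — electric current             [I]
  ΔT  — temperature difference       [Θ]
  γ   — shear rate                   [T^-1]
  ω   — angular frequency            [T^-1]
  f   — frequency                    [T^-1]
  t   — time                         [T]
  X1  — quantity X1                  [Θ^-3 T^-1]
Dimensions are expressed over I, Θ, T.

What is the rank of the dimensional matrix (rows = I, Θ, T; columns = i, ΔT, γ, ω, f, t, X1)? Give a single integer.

3

Dimensional matrix (I×Θ×T by i×ΔT×γ×ω×f×t×X1):
  I: [ 1  0  0  0  0  0  0]
  Θ: [ 0  1  0  0  0  0 -3]
  T: [ 0  0 -1 -1 -1  1 -1]
Echelon form has 3 nonzero rows (pivots: i,ΔT,γ)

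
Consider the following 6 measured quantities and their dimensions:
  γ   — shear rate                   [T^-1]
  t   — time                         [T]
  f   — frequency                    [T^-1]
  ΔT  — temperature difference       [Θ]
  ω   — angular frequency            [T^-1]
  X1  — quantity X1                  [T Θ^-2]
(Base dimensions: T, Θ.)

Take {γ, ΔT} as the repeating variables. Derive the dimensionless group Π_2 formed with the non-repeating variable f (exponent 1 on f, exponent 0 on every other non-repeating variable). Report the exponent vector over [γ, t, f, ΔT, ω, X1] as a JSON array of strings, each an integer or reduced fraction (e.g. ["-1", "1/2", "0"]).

["-1", "0", "1", "0", "0", "0"]

Exponent matrix [T,Θ] × [γ,t,f,ΔT,ω,X1]:
  T: [-1  1 -1  0 -1  1]
  Θ: [ 0  0  0  1  0 -2]
Row reduction gives pivot columns γ,ΔT; rank = 2
Pivot set = {γ,ΔT}, free = {t,f,ω,X1}
RREF:
  r0: [   1   -1    1    0    1   -1]
  r1: [   0    0    0    1    0   -2]
Fix exponent of f at 1, t at 0, ω at 0, X1 at 0; solve each RREF row for its pivot's exponent:
  r0: exp(γ) + (1)·1 = 0 ⇒ exp(γ) = -1
  r1: exp(ΔT) + (0)·1 = 0 ⇒ exp(ΔT) = 0
Π_2 = γ^-1 · f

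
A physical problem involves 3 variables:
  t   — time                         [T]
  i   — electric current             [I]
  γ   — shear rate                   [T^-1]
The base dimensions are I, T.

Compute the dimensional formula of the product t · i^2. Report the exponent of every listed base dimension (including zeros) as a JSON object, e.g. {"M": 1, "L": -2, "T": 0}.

{"I": 2, "T": 1}

Write exponents as rows I,T / cols t,i,γ:
  I: [ 0  1  0]
  T: [ 1  0 -1]
  [I]: (1)·0+(2)·1 = 2
  [T]: (1)·1+(2)·0 = 1
⇒ I^2 T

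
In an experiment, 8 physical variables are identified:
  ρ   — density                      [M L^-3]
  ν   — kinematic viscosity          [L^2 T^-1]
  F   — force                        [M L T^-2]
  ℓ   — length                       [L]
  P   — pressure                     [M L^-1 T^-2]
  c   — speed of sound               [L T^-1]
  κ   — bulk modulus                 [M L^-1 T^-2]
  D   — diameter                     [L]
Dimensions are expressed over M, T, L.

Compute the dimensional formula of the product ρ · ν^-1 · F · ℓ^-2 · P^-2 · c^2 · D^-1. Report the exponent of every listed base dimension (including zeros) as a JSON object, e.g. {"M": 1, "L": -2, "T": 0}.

{"M": 0, "T": 1, "L": -3}

Exponent matrix [M,T,L] × [ρ,ν,F,ℓ,P,c,κ,D]:
  M: [ 1  0  1  0  1  0  1  0]
  T: [ 0 -1 -2  0 -2 -1 -2  0]
  L: [-3  2  1  1 -1  1 -1  1]
  [M]: (1)·1+(-1)·0+(1)·1+(-2)·0+(-2)·1+(2)·0+(-1)·0 = 0
  [T]: (1)·0+(-1)·-1+(1)·-2+(-2)·0+(-2)·-2+(2)·-1+(-1)·0 = 1
  [L]: (1)·-3+(-1)·2+(1)·1+(-2)·1+(-2)·-1+(2)·1+(-1)·1 = -3
⇒ T L^-3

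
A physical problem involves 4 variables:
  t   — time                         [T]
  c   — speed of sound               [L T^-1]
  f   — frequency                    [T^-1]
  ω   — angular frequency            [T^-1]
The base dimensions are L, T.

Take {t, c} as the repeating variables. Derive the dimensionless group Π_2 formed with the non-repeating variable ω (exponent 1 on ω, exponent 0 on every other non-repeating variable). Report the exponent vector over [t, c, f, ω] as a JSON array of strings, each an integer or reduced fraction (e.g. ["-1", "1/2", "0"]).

Exponent matrix [L,T] × [t,c,f,ω]:
  L: [ 0  1  0  0]
  T: [ 1 -1 -1 -1]
Echelon form has 2 nonzero rows (pivots: t,c)
Pivot set = {t,c}, free = {f,ω}
RREF:
  r0: [   1    0   -1   -1]
  r1: [   0    1    0    0]
Fix exponent of ω at 1, f at 0; solve each RREF row for its pivot's exponent:
  r0: exp(t) + (-1)·1 = 0 ⇒ exp(t) = 1
  r1: exp(c) + (0)·1 = 0 ⇒ exp(c) = 0
Π_2 = t · ω

["1", "0", "0", "1"]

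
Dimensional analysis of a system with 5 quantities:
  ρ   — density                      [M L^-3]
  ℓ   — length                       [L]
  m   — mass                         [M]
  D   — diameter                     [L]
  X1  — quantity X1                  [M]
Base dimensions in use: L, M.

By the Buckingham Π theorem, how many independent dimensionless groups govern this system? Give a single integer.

Dimensional matrix (L×M by ρ×ℓ×m×D×X1):
  L: [-3  1  0  1  0]
  M: [ 1  0  1  0  1]
Row reduction gives pivot columns ρ,ℓ; rank = 2
5 vars − rank 2 = 3 Π groups

3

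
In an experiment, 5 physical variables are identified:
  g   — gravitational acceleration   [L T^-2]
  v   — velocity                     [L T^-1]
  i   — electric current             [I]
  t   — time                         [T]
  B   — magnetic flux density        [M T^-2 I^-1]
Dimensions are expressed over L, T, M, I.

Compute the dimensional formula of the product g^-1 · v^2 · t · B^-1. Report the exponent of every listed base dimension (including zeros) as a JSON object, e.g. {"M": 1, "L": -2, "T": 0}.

{"L": 1, "T": 3, "M": -1, "I": 1}

Write exponents as rows L,T,M,I / cols g,v,i,t,B:
  L: [ 1  1  0  0  0]
  T: [-2 -1  0  1 -2]
  M: [ 0  0  0  0  1]
  I: [ 0  0  1  0 -1]
  [L]: (-1)·1+(2)·1+(1)·0+(-1)·0 = 1
  [T]: (-1)·-2+(2)·-1+(1)·1+(-1)·-2 = 3
  [M]: (-1)·0+(2)·0+(1)·0+(-1)·1 = -1
  [I]: (-1)·0+(2)·0+(1)·0+(-1)·-1 = 1
⇒ L T^3 M^-1 I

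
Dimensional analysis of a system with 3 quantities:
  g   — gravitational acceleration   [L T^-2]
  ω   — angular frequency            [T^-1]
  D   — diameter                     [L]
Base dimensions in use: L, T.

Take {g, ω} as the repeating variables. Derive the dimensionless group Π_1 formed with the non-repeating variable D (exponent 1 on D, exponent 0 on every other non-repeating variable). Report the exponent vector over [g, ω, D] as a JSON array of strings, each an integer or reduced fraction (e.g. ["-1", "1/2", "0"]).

Dimensional matrix (L×T by g×ω×D):
  L: [ 1  0  1]
  T: [-2 -1  0]
RREF → pivots at {g,ω} ⇒ r = 2
Repeat: g,ω; free: D
RREF:
  r0: [   1    0    1]
  r1: [   0    1   -2]
Fix exponent of D at 1; solve each RREF row for its pivot's exponent:
  r0: exp(g) + (1)·1 = 0 ⇒ exp(g) = -1
  r1: exp(ω) + (-2)·1 = 0 ⇒ exp(ω) = 2
Π_1 = g^-1 · ω^2 · D

["-1", "2", "1"]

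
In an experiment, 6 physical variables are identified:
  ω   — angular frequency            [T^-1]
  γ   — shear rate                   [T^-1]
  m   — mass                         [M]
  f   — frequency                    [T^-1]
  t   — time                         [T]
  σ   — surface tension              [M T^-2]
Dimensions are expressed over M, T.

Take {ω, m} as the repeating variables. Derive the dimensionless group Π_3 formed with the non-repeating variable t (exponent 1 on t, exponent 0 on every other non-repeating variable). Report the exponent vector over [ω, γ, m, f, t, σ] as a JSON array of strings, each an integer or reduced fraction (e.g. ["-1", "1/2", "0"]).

["1", "0", "0", "0", "1", "0"]

Write exponents as rows M,T / cols ω,γ,m,f,t,σ:
  M: [ 0  0  1  0  0  1]
  T: [-1 -1  0 -1  1 -2]
RREF → pivots at {ω,m} ⇒ r = 2
Repeat: ω,m; free: γ,f,t,σ
RREF:
  r0: [   1    1    0    1   -1    2]
  r1: [   0    0    1    0    0    1]
Fix exponent of t at 1, γ at 0, f at 0, σ at 0; solve each RREF row for its pivot's exponent:
  r0: exp(ω) + (-1)·1 = 0 ⇒ exp(ω) = 1
  r1: exp(m) + (0)·1 = 0 ⇒ exp(m) = 0
Π_3 = ω · t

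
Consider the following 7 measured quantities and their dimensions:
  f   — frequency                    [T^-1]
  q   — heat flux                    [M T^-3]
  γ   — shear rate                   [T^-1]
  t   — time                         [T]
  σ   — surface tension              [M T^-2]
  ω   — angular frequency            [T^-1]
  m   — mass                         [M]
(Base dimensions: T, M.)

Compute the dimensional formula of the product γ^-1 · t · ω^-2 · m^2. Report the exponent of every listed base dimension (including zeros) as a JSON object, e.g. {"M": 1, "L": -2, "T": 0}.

Dimensional matrix (T×M by f×q×γ×t×σ×ω×m):
  T: [-1 -3 -1  1 -2 -1  0]
  M: [ 0  1  0  0  1  0  1]
  [T]: (-1)·-1+(1)·1+(-2)·-1+(2)·0 = 4
  [M]: (-1)·0+(1)·0+(-2)·0+(2)·1 = 2
⇒ T^4 M^2

{"T": 4, "M": 2}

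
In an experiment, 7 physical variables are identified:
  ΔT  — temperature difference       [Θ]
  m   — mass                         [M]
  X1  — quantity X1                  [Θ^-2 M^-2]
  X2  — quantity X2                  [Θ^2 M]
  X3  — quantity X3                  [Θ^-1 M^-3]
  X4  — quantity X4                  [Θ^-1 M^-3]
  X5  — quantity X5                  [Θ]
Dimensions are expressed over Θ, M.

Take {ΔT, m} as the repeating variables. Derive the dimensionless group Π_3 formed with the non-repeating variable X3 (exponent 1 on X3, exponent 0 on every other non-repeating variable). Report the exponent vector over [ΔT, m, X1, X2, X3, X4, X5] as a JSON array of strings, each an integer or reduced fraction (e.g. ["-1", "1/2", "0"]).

["1", "3", "0", "0", "1", "0", "0"]

Dimensional matrix (Θ×M by ΔT×m×X1×X2×X3×X4×X5):
  Θ: [ 1  0 -2  2 -1 -1  1]
  M: [ 0  1 -2  1 -3 -3  0]
Echelon form has 2 nonzero rows (pivots: ΔT,m)
Repeat: ΔT,m; free: X1,X2,X3,X4,X5
RREF:
  r0: [   1    0   -2    2   -1   -1    1]
  r1: [   0    1   -2    1   -3   -3    0]
Fix exponent of X3 at 1, X1 at 0, X2 at 0, X4 at 0, X5 at 0; solve each RREF row for its pivot's exponent:
  r0: exp(ΔT) + (-1)·1 = 0 ⇒ exp(ΔT) = 1
  r1: exp(m) + (-3)·1 = 0 ⇒ exp(m) = 3
Π_3 = ΔT · m^3 · X3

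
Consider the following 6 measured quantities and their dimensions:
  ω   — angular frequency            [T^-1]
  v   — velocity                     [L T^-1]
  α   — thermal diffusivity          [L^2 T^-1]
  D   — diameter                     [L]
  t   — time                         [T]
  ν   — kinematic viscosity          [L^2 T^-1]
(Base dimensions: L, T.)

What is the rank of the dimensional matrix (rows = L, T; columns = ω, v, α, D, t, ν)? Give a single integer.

2

Dimensional matrix (L×T by ω×v×α×D×t×ν):
  L: [ 0  1  2  1  0  2]
  T: [-1 -1 -1  0  1 -1]
RREF → pivots at {ω,v} ⇒ r = 2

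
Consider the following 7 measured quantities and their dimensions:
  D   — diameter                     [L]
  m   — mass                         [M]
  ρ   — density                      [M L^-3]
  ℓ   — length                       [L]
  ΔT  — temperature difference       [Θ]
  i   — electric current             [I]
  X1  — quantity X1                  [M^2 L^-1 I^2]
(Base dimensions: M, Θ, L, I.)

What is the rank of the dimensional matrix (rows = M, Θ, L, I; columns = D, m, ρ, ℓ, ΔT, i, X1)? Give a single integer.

Exponent matrix [M,Θ,L,I] × [D,m,ρ,ℓ,ΔT,i,X1]:
  M: [ 0  1  1  0  0  0  2]
  Θ: [ 0  0  0  0  1  0  0]
  L: [ 1  0 -3  1  0  0 -1]
  I: [ 0  0  0  0  0  1  2]
Row reduction gives pivot columns D,m,ΔT,i; rank = 4

4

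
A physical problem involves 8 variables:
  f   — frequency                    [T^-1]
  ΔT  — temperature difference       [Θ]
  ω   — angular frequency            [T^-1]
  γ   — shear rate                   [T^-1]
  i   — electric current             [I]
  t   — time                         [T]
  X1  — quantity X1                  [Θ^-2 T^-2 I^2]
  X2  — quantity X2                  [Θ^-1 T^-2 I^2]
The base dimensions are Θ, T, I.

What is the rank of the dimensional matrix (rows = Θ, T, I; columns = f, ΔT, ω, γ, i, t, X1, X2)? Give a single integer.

Write exponents as rows Θ,T,I / cols f,ΔT,ω,γ,i,t,X1,X2:
  Θ: [ 0  1  0  0  0  0 -2 -1]
  T: [-1  0 -1 -1  0  1 -2 -2]
  I: [ 0  0  0  0  1  0  2  2]
Row reduction gives pivot columns f,ΔT,i; rank = 3

3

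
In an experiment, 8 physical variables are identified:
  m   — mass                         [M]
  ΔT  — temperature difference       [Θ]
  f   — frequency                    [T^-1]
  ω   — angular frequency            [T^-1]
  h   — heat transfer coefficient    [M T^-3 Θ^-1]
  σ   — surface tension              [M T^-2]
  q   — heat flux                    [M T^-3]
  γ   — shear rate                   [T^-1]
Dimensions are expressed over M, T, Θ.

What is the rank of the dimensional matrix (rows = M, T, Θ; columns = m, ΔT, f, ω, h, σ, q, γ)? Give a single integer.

3

Dimensional matrix (M×T×Θ by m×ΔT×f×ω×h×σ×q×γ):
  M: [ 1  0  0  0  1  1  1  0]
  T: [ 0  0 -1 -1 -3 -2 -3 -1]
  Θ: [ 0  1  0  0 -1  0  0  0]
Row reduction gives pivot columns m,ΔT,f; rank = 3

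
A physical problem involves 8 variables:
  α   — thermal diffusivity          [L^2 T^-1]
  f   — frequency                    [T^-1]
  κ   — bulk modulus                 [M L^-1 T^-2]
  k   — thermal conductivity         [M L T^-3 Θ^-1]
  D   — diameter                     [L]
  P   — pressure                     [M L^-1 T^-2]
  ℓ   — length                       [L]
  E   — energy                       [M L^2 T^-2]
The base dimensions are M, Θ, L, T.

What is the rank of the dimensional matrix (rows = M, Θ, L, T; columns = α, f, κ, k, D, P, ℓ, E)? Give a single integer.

4

Dimensional matrix (M×Θ×L×T by α×f×κ×k×D×P×ℓ×E):
  M: [ 0  0  1  1  0  1  0  1]
  Θ: [ 0  0  0 -1  0  0  0  0]
  L: [ 2  0 -1  1  1 -1  1  2]
  T: [-1 -1 -2 -3  0 -2  0 -2]
RREF → pivots at {α,f,κ,k} ⇒ r = 4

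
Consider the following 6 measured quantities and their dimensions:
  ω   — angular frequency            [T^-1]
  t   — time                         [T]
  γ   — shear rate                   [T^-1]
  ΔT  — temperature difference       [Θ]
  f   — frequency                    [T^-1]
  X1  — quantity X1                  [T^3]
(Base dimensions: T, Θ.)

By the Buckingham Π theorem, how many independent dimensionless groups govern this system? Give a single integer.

4

Write exponents as rows T,Θ / cols ω,t,γ,ΔT,f,X1:
  T: [-1  1 -1  0 -1  3]
  Θ: [ 0  0  0  1  0  0]
Row reduction gives pivot columns ω,ΔT; rank = 2
n=6, r=2 ⇒ 4 dimensionless groups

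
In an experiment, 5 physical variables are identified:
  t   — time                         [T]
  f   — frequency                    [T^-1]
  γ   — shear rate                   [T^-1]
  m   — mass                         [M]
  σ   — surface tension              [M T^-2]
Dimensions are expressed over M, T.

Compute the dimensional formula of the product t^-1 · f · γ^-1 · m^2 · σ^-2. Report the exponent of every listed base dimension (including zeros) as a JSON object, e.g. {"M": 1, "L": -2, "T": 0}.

Dimensional matrix (M×T by t×f×γ×m×σ):
  M: [ 0  0  0  1  1]
  T: [ 1 -1 -1  0 -2]
  [M]: (-1)·0+(1)·0+(-1)·0+(2)·1+(-2)·1 = 0
  [T]: (-1)·1+(1)·-1+(-1)·-1+(2)·0+(-2)·-2 = 3
⇒ T^3

{"M": 0, "T": 3}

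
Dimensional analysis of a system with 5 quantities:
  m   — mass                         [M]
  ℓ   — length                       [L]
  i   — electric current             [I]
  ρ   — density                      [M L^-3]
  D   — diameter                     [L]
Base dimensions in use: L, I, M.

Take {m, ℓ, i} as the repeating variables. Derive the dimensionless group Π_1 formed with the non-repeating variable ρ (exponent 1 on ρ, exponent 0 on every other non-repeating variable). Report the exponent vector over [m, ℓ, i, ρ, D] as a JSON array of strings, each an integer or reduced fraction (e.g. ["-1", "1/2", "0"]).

Write exponents as rows L,I,M / cols m,ℓ,i,ρ,D:
  L: [ 0  1  0 -3  1]
  I: [ 0  0  1  0  0]
  M: [ 1  0  0  1  0]
RREF → pivots at {m,ℓ,i} ⇒ r = 3
Pivot set = {m,ℓ,i}, free = {ρ,D}
RREF:
  r0: [   1    0    0    1    0]
  r1: [   0    1    0   -3    1]
  r2: [   0    0    1    0    0]
Fix exponent of ρ at 1, D at 0; solve each RREF row for its pivot's exponent:
  r0: exp(m) + (1)·1 = 0 ⇒ exp(m) = -1
  r1: exp(ℓ) + (-3)·1 = 0 ⇒ exp(ℓ) = 3
  r2: exp(i) + (0)·1 = 0 ⇒ exp(i) = 0
Π_1 = m^-1 · ℓ^3 · ρ

["-1", "3", "0", "1", "0"]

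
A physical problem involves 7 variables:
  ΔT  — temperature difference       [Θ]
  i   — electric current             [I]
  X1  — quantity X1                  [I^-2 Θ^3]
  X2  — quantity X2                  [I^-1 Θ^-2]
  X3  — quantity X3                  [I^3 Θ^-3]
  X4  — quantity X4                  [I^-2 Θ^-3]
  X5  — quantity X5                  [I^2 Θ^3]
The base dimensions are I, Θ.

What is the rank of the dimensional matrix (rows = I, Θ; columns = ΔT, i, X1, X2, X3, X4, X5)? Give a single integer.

2

Exponent matrix [I,Θ] × [ΔT,i,X1,X2,X3,X4,X5]:
  I: [ 0  1 -2 -1  3 -2  2]
  Θ: [ 1  0  3 -2 -3 -3  3]
Echelon form has 2 nonzero rows (pivots: ΔT,i)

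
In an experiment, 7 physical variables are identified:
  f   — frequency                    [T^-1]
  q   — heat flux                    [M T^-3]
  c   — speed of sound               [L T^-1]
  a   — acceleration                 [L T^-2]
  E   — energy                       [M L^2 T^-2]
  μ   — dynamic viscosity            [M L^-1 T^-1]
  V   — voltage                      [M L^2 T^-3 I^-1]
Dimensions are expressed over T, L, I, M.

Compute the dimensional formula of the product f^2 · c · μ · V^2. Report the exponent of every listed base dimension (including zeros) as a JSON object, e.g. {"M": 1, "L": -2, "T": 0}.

{"T": -10, "L": 4, "I": -2, "M": 3}

Dimensional matrix (T×L×I×M by f×q×c×a×E×μ×V):
  T: [-1 -3 -1 -2 -2 -1 -3]
  L: [ 0  0  1  1  2 -1  2]
  I: [ 0  0  0  0  0  0 -1]
  M: [ 0  1  0  0  1  1  1]
  [T]: (2)·-1+(1)·-1+(1)·-1+(2)·-3 = -10
  [L]: (2)·0+(1)·1+(1)·-1+(2)·2 = 4
  [I]: (2)·0+(1)·0+(1)·0+(2)·-1 = -2
  [M]: (2)·0+(1)·0+(1)·1+(2)·1 = 3
⇒ T^-10 L^4 I^-2 M^3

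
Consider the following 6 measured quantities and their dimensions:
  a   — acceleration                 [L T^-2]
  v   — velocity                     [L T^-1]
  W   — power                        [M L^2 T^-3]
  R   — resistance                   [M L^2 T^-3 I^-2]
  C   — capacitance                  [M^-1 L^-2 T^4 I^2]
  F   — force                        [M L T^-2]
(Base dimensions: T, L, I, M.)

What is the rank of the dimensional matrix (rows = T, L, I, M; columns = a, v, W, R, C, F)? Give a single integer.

4

Dimensional matrix (T×L×I×M by a×v×W×R×C×F):
  T: [-2 -1 -3 -3  4 -2]
  L: [ 1  1  2  2 -2  1]
  I: [ 0  0  0 -2  2  0]
  M: [ 0  0  1  1 -1  1]
Echelon form has 4 nonzero rows (pivots: a,v,W,R)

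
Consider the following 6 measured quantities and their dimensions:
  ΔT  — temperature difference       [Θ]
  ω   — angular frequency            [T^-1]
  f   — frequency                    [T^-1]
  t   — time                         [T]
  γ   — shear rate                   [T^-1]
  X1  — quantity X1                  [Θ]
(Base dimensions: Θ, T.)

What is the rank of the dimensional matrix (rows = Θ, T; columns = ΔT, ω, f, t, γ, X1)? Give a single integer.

2

Write exponents as rows Θ,T / cols ΔT,ω,f,t,γ,X1:
  Θ: [ 1  0  0  0  0  1]
  T: [ 0 -1 -1  1 -1  0]
Row reduction gives pivot columns ΔT,ω; rank = 2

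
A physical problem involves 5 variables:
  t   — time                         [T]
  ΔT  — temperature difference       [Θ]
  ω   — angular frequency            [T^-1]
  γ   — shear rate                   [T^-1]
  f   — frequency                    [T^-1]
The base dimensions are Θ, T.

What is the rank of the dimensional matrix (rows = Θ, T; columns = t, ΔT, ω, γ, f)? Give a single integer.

Write exponents as rows Θ,T / cols t,ΔT,ω,γ,f:
  Θ: [ 0  1  0  0  0]
  T: [ 1  0 -1 -1 -1]
Echelon form has 2 nonzero rows (pivots: t,ΔT)

2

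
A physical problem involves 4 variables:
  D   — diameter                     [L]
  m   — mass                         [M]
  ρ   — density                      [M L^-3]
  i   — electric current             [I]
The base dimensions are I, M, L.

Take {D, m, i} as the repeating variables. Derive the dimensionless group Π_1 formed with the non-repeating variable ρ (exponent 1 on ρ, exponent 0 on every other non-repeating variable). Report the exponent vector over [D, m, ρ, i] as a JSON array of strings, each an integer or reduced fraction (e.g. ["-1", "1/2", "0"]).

Exponent matrix [I,M,L] × [D,m,ρ,i]:
  I: [ 0  0  0  1]
  M: [ 0  1  1  0]
  L: [ 1  0 -3  0]
RREF → pivots at {D,m,i} ⇒ r = 3
Pivot set = {D,m,i}, free = {ρ}
RREF:
  r0: [   1    0   -3    0]
  r1: [   0    1    1    0]
  r2: [   0    0    0    1]
Fix exponent of ρ at 1; solve each RREF row for its pivot's exponent:
  r0: exp(D) + (-3)·1 = 0 ⇒ exp(D) = 3
  r1: exp(m) + (1)·1 = 0 ⇒ exp(m) = -1
  r2: exp(i) + (0)·1 = 0 ⇒ exp(i) = 0
Π_1 = D^3 · m^-1 · ρ

["3", "-1", "1", "0"]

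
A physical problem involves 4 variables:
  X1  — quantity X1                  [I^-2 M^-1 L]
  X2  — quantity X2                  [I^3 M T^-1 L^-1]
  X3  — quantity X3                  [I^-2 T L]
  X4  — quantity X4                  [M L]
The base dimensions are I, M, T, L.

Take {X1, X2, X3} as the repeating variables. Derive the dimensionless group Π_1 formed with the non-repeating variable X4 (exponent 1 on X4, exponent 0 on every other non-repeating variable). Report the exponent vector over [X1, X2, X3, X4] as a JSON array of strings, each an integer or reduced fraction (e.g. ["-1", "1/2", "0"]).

["-1", "-2", "-2", "1"]

Dimensional matrix (I×M×T×L by X1×X2×X3×X4):
  I: [-2  3 -2  0]
  M: [-1  1  0  1]
  T: [ 0 -1  1  0]
  L: [ 1 -1  1  1]
RREF → pivots at {X1,X2,X3} ⇒ r = 3
Repeat: X1,X2,X3; free: X4
RREF:
  r0: [   1    0    0    1]
  r1: [   0    1    0    2]
  r2: [   0    0    1    2]
  r3: [   0    0    0    0]
Fix exponent of X4 at 1; solve each RREF row for its pivot's exponent:
  r0: exp(X1) + (1)·1 = 0 ⇒ exp(X1) = -1
  r1: exp(X2) + (2)·1 = 0 ⇒ exp(X2) = -2
  r2: exp(X3) + (2)·1 = 0 ⇒ exp(X3) = -2
Π_1 = X1^-1 · X2^-2 · X3^-2 · X4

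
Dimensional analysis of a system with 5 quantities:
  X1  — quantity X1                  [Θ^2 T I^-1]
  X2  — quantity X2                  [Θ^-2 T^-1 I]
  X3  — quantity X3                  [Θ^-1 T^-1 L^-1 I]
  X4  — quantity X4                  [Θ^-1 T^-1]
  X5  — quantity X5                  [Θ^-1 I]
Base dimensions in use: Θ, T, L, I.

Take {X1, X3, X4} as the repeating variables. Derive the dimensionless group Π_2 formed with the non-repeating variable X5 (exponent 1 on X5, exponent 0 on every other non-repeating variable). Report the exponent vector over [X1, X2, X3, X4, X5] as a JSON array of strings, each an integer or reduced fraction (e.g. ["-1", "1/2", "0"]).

Write exponents as rows Θ,T,L,I / cols X1,X2,X3,X4,X5:
  Θ: [ 2 -2 -1 -1 -1]
  T: [ 1 -1 -1 -1  0]
  L: [ 0  0 -1  0  0]
  I: [-1  1  1  0  1]
Row reduction gives pivot columns X1,X3,X4; rank = 3
Repeat: X1,X3,X4; free: X2,X5
RREF:
  r0: [   1   -1    0    0   -1]
  r1: [   0    0    1    0    0]
  r2: [   0    0    0    1   -1]
  r3: [   0    0    0    0    0]
Fix exponent of X5 at 1, X2 at 0; solve each RREF row for its pivot's exponent:
  r0: exp(X1) + (-1)·1 = 0 ⇒ exp(X1) = 1
  r1: exp(X3) + (0)·1 = 0 ⇒ exp(X3) = 0
  r2: exp(X4) + (-1)·1 = 0 ⇒ exp(X4) = 1
Π_2 = X1 · X4 · X5

["1", "0", "0", "1", "1"]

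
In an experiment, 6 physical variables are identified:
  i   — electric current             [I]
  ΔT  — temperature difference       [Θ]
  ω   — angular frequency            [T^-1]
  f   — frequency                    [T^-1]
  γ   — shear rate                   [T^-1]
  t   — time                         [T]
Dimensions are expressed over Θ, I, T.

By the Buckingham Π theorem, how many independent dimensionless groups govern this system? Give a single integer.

3

Exponent matrix [Θ,I,T] × [i,ΔT,ω,f,γ,t]:
  Θ: [ 0  1  0  0  0  0]
  I: [ 1  0  0  0  0  0]
  T: [ 0  0 -1 -1 -1  1]
Row reduction gives pivot columns i,ΔT,ω; rank = 3
n=6, r=3 ⇒ 3 dimensionless groups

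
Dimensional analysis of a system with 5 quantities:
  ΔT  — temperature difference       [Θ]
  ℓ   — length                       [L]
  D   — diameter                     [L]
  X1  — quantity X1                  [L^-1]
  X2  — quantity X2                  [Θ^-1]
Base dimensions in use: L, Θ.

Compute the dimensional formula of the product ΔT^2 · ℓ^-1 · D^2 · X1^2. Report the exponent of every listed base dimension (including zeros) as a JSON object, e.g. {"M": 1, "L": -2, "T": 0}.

Write exponents as rows L,Θ / cols ΔT,ℓ,D,X1,X2:
  L: [ 0  1  1 -1  0]
  Θ: [ 1  0  0  0 -1]
  [L]: (2)·0+(-1)·1+(2)·1+(2)·-1 = -1
  [Θ]: (2)·1+(-1)·0+(2)·0+(2)·0 = 2
⇒ L^-1 Θ^2

{"L": -1, "Θ": 2}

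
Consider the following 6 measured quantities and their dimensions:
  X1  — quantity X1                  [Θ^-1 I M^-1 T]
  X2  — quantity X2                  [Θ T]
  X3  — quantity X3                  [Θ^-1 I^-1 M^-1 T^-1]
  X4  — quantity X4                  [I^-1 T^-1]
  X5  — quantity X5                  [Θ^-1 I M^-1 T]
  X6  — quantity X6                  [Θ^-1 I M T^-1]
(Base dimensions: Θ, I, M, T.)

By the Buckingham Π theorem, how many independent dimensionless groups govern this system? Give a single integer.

Exponent matrix [Θ,I,M,T] × [X1,X2,X3,X4,X5,X6]:
  Θ: [-1  1 -1  0 -1 -1]
  I: [ 1  0 -1 -1  1  1]
  M: [-1  0 -1  0 -1  1]
  T: [ 1  1 -1 -1  1 -1]
Row reduction gives pivot columns X1,X2,X3; rank = 3
6 vars − rank 3 = 3 Π groups

3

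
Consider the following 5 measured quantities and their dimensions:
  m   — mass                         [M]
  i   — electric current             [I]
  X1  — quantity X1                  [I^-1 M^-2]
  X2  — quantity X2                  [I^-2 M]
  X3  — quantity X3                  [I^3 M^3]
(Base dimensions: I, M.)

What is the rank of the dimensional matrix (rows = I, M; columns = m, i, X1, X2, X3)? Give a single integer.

Exponent matrix [I,M] × [m,i,X1,X2,X3]:
  I: [ 0  1 -1 -2  3]
  M: [ 1  0 -2  1  3]
Echelon form has 2 nonzero rows (pivots: m,i)

2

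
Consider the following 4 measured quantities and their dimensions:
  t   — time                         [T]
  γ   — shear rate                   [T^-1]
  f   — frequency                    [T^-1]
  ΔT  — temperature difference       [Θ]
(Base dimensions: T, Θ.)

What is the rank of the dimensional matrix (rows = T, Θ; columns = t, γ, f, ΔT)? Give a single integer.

2

Dimensional matrix (T×Θ by t×γ×f×ΔT):
  T: [ 1 -1 -1  0]
  Θ: [ 0  0  0  1]
Row reduction gives pivot columns t,ΔT; rank = 2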